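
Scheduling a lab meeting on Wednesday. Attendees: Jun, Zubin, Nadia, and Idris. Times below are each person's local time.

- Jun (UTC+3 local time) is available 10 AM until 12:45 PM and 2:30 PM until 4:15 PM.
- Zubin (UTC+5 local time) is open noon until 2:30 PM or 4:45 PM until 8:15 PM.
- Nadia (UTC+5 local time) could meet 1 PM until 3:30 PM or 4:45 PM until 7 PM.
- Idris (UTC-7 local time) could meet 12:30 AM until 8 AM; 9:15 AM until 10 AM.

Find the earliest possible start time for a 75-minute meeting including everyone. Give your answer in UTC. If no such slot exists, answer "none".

Jun in UTC: 07:00-09:45, 11:30-13:15 (subtract 3h to convert from UTC+3).
Zubin in UTC: 07:00-09:30, 11:45-15:15 (subtract 5h to convert from UTC+5).
Nadia in UTC: 08:00-10:30, 11:45-14:00 (subtract 5h to convert from UTC+5).
Idris in UTC: 07:30-15:00, 16:15-17:00 (add 7h to convert from UTC-7).
Jun ∩ Zubin: 07:00-09:30, 11:45-13:15.
Jun ∩ Zubin ∩ Nadia: 08:00-09:30, 11:45-13:15.
Jun ∩ Zubin ∩ Nadia ∩ Idris: 08:00-09:30, 11:45-13:15.
Those are the intersection windows.
The first common window of at least 75 minutes is 08:00-09:30, so the earliest start is 08:00.

08:00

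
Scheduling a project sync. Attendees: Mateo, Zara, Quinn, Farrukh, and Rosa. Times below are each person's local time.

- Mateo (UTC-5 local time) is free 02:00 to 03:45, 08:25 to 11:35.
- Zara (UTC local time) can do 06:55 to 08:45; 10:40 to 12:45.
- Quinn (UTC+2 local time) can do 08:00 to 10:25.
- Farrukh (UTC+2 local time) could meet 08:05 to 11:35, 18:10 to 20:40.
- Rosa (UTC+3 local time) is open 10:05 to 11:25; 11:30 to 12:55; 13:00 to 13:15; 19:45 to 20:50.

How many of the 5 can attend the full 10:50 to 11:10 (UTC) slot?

Mateo in UTC: 07:00-08:45, 13:25-16:35 (add 5h to convert from UTC-5).
Zara in UTC: 06:55-08:45, 10:40-12:45.
Quinn in UTC: 06:00-08:25 (subtract 2h to convert from UTC+2).
Farrukh in UTC: 06:05-09:35, 16:10-18:40 (subtract 2h to convert from UTC+2).
Rosa in UTC: 07:05-08:25, 08:30-09:55, 10:00-10:15, 16:45-17:50 (subtract 3h to convert from UTC+3).
Zara can make the full 10:50-11:10 slot — that's 1.

1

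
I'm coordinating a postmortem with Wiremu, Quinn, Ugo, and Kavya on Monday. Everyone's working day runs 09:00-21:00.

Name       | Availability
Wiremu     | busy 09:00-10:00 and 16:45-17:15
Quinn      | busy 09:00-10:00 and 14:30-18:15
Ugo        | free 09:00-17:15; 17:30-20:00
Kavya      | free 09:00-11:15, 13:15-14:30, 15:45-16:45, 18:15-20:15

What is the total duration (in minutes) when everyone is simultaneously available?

Wiremu free: 10:00-16:45, 17:15-21:00 (invert busy blocks within the working day).
Quinn free: 10:00-14:30, 18:15-21:00 (invert busy blocks within the working day).
Ugo free: 09:00-17:15, 17:30-20:00.
Kavya free: 09:00-11:15, 13:15-14:30, 15:45-16:45, 18:15-20:15.
Wiremu ∩ Quinn: 10:00-14:30, 18:15-21:00.
Wiremu ∩ Quinn ∩ Ugo: 10:00-14:30, 18:15-20:00.
Wiremu ∩ Quinn ∩ Ugo ∩ Kavya: 10:00-11:15, 13:15-14:30, 18:15-20:00.
Summing the common windows: 75 + 75 + 105 = 255 minutes.

255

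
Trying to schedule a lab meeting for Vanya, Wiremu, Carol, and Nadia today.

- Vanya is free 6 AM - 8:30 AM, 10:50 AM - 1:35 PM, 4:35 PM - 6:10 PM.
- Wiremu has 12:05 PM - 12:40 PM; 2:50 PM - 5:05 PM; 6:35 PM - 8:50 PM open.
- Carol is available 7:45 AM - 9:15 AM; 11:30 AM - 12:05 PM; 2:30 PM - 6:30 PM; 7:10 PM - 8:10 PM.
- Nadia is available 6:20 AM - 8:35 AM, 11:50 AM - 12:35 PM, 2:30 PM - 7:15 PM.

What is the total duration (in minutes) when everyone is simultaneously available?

Vanya ∩ Wiremu: 12:05-12:40, 16:35-17:05.
Vanya ∩ Wiremu ∩ Carol: 16:35-17:05.
Vanya ∩ Wiremu ∩ Carol ∩ Nadia: 16:35-17:05.
That's a single block of 30 minutes.

30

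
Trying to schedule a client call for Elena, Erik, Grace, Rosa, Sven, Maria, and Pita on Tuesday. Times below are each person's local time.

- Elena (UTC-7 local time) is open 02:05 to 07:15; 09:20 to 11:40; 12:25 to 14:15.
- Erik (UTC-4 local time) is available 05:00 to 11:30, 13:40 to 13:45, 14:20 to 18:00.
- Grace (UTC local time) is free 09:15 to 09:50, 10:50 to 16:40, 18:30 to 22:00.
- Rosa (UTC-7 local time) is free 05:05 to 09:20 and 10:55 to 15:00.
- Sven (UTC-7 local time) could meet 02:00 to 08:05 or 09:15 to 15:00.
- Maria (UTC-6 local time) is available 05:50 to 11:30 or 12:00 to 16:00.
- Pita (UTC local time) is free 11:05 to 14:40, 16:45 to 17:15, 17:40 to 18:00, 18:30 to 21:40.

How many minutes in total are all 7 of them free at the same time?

250

Elena in UTC: 09:05-14:15, 16:20-18:40, 19:25-21:15 (add 7h to convert from UTC-7).
Erik in UTC: 09:00-15:30, 17:40-17:45, 18:20-22:00 (add 4h to convert from UTC-4).
Grace in UTC: 09:15-09:50, 10:50-16:40, 18:30-22:00.
Rosa in UTC: 12:05-16:20, 17:55-22:00 (add 7h to convert from UTC-7).
Sven in UTC: 09:00-15:05, 16:15-22:00 (add 7h to convert from UTC-7).
Maria in UTC: 11:50-17:30, 18:00-22:00 (add 6h to convert from UTC-6).
Pita in UTC: 11:05-14:40, 16:45-17:15, 17:40-18:00, 18:30-21:40.
Elena ∩ Erik: 09:05-14:15, 17:40-17:45, 18:20-18:40, 19:25-21:15.
Elena ∩ Erik ∩ Grace: 09:15-09:50, 10:50-14:15, 18:30-18:40, 19:25-21:15.
Elena ∩ Erik ∩ Grace ∩ Rosa: 12:05-14:15, 18:30-18:40, 19:25-21:15.
Elena ∩ Erik ∩ Grace ∩ Rosa ∩ Sven: 12:05-14:15, 18:30-18:40, 19:25-21:15.
Elena ∩ Erik ∩ Grace ∩ Rosa ∩ Sven ∩ Maria: 12:05-14:15, 18:30-18:40, 19:25-21:15.
Elena ∩ Erik ∩ Grace ∩ Rosa ∩ Sven ∩ Maria ∩ Pita: 12:05-14:15, 18:30-18:40, 19:25-21:15.
So the common availability across everyone is 12:05-14:15, 18:30-18:40, 19:25-21:15.
Summing the common windows: 130 + 10 + 110 = 250 minutes.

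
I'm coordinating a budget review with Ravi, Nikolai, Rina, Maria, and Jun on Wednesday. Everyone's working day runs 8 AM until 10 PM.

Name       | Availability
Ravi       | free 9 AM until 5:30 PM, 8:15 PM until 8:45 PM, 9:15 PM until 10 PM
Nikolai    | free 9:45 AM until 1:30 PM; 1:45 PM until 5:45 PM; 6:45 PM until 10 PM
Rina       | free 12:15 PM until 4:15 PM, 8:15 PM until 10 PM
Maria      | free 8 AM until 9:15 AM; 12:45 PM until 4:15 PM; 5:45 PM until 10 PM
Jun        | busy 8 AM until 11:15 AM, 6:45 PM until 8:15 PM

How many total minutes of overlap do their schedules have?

Ravi free: 09:00-17:30, 20:15-20:45, 21:15-22:00.
Nikolai free: 09:45-13:30, 13:45-17:45, 18:45-22:00.
Rina free: 12:15-16:15, 20:15-22:00.
Maria free: 08:00-09:15, 12:45-16:15, 17:45-22:00.
Jun free: 11:15-18:45, 20:15-22:00 (invert busy blocks within the working day).
Ravi ∩ Nikolai: 09:45-13:30, 13:45-17:30, 20:15-20:45, 21:15-22:00.
Ravi ∩ Nikolai ∩ Rina: 12:15-13:30, 13:45-16:15, 20:15-20:45, 21:15-22:00.
Ravi ∩ Nikolai ∩ Rina ∩ Maria: 12:45-13:30, 13:45-16:15, 20:15-20:45, 21:15-22:00.
Ravi ∩ Nikolai ∩ Rina ∩ Maria ∩ Jun: 12:45-13:30, 13:45-16:15, 20:15-20:45, 21:15-22:00.
Summing the common windows: 45 + 150 + 30 + 45 = 270 minutes.

270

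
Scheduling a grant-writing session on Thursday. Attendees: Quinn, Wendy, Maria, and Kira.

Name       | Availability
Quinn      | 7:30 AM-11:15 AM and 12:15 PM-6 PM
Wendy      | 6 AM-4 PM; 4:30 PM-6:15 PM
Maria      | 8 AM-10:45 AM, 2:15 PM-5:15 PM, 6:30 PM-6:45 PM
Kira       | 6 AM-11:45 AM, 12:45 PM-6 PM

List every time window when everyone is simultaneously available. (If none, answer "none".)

08:00-10:45, 14:15-16:00, 16:30-17:15

Quinn ∩ Wendy: 07:30-11:15, 12:15-16:00, 16:30-18:00.
Quinn ∩ Wendy ∩ Maria: 08:00-10:45, 14:15-16:00, 16:30-17:15.
Quinn ∩ Wendy ∩ Maria ∩ Kira: 08:00-10:45, 14:15-16:00, 16:30-17:15.
So the common availability across everyone is 08:00-10:45, 14:15-16:00, 16:30-17:15.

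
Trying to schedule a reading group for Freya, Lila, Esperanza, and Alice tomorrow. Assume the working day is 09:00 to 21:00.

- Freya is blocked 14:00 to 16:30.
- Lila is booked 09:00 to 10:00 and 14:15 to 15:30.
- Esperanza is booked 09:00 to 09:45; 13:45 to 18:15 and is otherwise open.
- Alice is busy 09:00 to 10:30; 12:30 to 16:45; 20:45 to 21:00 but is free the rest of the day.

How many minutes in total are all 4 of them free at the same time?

Freya free: 09:00-14:00, 16:30-21:00 (invert busy blocks within the working day).
Lila free: 10:00-14:15, 15:30-21:00 (invert busy blocks within the working day).
Esperanza free: 09:45-13:45, 18:15-21:00 (invert busy blocks within the working day).
Alice free: 10:30-12:30, 16:45-20:45 (invert busy blocks within the working day).
Freya ∩ Lila: 10:00-14:00, 16:30-21:00.
Freya ∩ Lila ∩ Esperanza: 10:00-13:45, 18:15-21:00.
Freya ∩ Lila ∩ Esperanza ∩ Alice: 10:30-12:30, 18:15-20:45.
Summing the common windows: 120 + 150 = 270 minutes.

270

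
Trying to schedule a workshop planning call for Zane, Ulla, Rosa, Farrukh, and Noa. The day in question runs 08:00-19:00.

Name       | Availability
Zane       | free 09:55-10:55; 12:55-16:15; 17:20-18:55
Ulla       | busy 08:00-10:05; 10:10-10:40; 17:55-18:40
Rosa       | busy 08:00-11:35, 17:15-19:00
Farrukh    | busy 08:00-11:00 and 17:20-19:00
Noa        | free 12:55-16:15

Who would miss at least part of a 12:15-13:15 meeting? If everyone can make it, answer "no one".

Noa, Zane

Zane free: 09:55-10:55, 12:55-16:15, 17:20-18:55.
Ulla free: 10:05-10:10, 10:40-17:55, 18:40-19:00 (invert busy blocks within the working day).
Rosa free: 11:35-17:15 (invert busy blocks within the working day).
Farrukh free: 11:00-17:20 (invert busy blocks within the working day).
Noa free: 12:55-16:15.
Zane: not fully free for 12:15-13:15. Ulla: free for 12:15-13:15. Rosa: free for 12:15-13:15. Farrukh: free for 12:15-13:15. Noa: not fully free for 12:15-13:15.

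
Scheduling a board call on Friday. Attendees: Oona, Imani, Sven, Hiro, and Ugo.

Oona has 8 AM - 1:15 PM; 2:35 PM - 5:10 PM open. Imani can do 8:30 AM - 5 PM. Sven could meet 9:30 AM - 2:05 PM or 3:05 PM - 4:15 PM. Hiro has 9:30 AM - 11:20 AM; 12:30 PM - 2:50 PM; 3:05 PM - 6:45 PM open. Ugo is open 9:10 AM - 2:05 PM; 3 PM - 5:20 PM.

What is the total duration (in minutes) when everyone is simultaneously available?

Oona ∩ Imani: 08:30-13:15, 14:35-17:00.
Oona ∩ Imani ∩ Sven: 09:30-13:15, 15:05-16:15.
Oona ∩ Imani ∩ Sven ∩ Hiro: 09:30-11:20, 12:30-13:15, 15:05-16:15.
Oona ∩ Imani ∩ Sven ∩ Hiro ∩ Ugo: 09:30-11:20, 12:30-13:15, 15:05-16:15.
Those are the intersection windows.
Summing the common windows: 110 + 45 + 70 = 225 minutes.

225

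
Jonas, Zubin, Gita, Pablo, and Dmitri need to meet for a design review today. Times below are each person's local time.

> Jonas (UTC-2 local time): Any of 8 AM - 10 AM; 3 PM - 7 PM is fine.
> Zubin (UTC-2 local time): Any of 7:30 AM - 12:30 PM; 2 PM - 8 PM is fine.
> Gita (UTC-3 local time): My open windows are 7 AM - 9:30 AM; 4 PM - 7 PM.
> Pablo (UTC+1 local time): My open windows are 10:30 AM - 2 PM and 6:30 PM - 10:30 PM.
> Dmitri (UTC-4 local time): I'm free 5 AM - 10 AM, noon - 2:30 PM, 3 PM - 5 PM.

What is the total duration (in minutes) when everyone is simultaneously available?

240

Jonas in UTC: 10:00-12:00, 17:00-21:00 (add 2h to convert from UTC-2).
Zubin in UTC: 09:30-14:30, 16:00-22:00 (add 2h to convert from UTC-2).
Gita in UTC: 10:00-12:30, 19:00-22:00 (add 3h to convert from UTC-3).
Pablo in UTC: 09:30-13:00, 17:30-21:30 (subtract 1h to convert from UTC+1).
Dmitri in UTC: 09:00-14:00, 16:00-18:30, 19:00-21:00 (add 4h to convert from UTC-4).
Jonas ∩ Zubin: 10:00-12:00, 17:00-21:00.
Jonas ∩ Zubin ∩ Gita: 10:00-12:00, 19:00-21:00.
Jonas ∩ Zubin ∩ Gita ∩ Pablo: 10:00-12:00, 19:00-21:00.
Jonas ∩ Zubin ∩ Gita ∩ Pablo ∩ Dmitri: 10:00-12:00, 19:00-21:00.
So the common availability across everyone is 10:00-12:00, 19:00-21:00.
Summing the common windows: 120 + 120 = 240 minutes.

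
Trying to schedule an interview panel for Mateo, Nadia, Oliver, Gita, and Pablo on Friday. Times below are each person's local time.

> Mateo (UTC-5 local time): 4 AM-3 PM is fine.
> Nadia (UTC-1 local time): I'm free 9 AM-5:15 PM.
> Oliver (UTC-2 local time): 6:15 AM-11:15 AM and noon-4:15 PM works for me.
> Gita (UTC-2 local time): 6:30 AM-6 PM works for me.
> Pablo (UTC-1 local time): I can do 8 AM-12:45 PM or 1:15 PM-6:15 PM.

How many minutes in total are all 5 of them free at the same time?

Mateo in UTC: 09:00-20:00 (add 5h to convert from UTC-5).
Nadia in UTC: 10:00-18:15 (add 1h to convert from UTC-1).
Oliver in UTC: 08:15-13:15, 14:00-18:15 (add 2h to convert from UTC-2).
Gita in UTC: 08:30-20:00 (add 2h to convert from UTC-2).
Pablo in UTC: 09:00-13:45, 14:15-19:15 (add 1h to convert from UTC-1).
Mateo ∩ Nadia: 10:00-18:15.
Mateo ∩ Nadia ∩ Oliver: 10:00-13:15, 14:00-18:15.
Mateo ∩ Nadia ∩ Oliver ∩ Gita: 10:00-13:15, 14:00-18:15.
Mateo ∩ Nadia ∩ Oliver ∩ Gita ∩ Pablo: 10:00-13:15, 14:15-18:15.
Summing the common windows: 195 + 240 = 435 minutes.

435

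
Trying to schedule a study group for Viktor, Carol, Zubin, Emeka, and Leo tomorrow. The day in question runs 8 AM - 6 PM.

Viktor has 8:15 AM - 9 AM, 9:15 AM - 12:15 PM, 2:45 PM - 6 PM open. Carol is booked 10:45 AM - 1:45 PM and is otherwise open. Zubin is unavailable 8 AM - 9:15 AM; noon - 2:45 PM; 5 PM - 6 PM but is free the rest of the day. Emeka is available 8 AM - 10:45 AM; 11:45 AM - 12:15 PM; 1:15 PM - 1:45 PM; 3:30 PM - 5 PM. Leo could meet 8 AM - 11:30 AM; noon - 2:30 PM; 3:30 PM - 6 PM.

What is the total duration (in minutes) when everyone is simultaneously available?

180

Viktor free: 08:15-09:00, 09:15-12:15, 14:45-18:00.
Carol free: 08:00-10:45, 13:45-18:00 (invert busy blocks within the working day).
Zubin free: 09:15-12:00, 14:45-17:00 (invert busy blocks within the working day).
Emeka free: 08:00-10:45, 11:45-12:15, 13:15-13:45, 15:30-17:00.
Leo free: 08:00-11:30, 12:00-14:30, 15:30-18:00.
Viktor ∩ Carol: 08:15-09:00, 09:15-10:45, 14:45-18:00.
Viktor ∩ Carol ∩ Zubin: 09:15-10:45, 14:45-17:00.
Viktor ∩ Carol ∩ Zubin ∩ Emeka: 09:15-10:45, 15:30-17:00.
Viktor ∩ Carol ∩ Zubin ∩ Emeka ∩ Leo: 09:15-10:45, 15:30-17:00.
So the common availability across everyone is 09:15-10:45, 15:30-17:00.
Summing the common windows: 90 + 90 = 180 minutes.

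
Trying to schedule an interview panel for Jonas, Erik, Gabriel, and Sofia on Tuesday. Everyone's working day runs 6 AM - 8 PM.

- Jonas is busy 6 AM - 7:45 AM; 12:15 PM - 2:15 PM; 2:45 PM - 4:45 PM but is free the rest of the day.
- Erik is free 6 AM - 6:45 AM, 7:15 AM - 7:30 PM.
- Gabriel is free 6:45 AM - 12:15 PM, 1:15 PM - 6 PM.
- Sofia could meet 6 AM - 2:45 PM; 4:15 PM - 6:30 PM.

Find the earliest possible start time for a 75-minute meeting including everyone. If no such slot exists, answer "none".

Jonas free: 07:45-12:15, 14:15-14:45, 16:45-20:00 (invert busy blocks within the working day).
Erik free: 06:00-06:45, 07:15-19:30.
Gabriel free: 06:45-12:15, 13:15-18:00.
Sofia free: 06:00-14:45, 16:15-18:30.
Jonas ∩ Erik: 07:45-12:15, 14:15-14:45, 16:45-19:30.
Jonas ∩ Erik ∩ Gabriel: 07:45-12:15, 14:15-14:45, 16:45-18:00.
Jonas ∩ Erik ∩ Gabriel ∩ Sofia: 07:45-12:15, 14:15-14:45, 16:45-18:00.
The first common window of at least 75 minutes is 07:45-12:15, so the earliest start is 07:45.

07:45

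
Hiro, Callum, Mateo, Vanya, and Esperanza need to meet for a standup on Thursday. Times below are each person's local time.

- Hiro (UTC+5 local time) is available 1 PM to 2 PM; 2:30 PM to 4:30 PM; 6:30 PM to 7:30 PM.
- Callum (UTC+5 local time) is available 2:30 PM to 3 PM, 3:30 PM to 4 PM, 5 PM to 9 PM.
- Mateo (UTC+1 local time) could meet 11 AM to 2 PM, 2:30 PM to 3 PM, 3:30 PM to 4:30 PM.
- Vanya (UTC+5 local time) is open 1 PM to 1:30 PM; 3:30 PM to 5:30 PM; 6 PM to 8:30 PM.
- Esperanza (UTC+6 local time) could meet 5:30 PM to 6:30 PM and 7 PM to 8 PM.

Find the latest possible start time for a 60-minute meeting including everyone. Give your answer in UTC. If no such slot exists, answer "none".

none

Hiro in UTC: 08:00-09:00, 09:30-11:30, 13:30-14:30 (subtract 5h to convert from UTC+5).
Callum in UTC: 09:30-10:00, 10:30-11:00, 12:00-16:00 (subtract 5h to convert from UTC+5).
Mateo in UTC: 10:00-13:00, 13:30-14:00, 14:30-15:30 (subtract 1h to convert from UTC+1).
Vanya in UTC: 08:00-08:30, 10:30-12:30, 13:00-15:30 (subtract 5h to convert from UTC+5).
Esperanza in UTC: 11:30-12:30, 13:00-14:00 (subtract 6h to convert from UTC+6).
Hiro ∩ Callum: 09:30-10:00, 10:30-11:00, 13:30-14:30.
Hiro ∩ Callum ∩ Mateo: 10:30-11:00, 13:30-14:00.
Hiro ∩ Callum ∩ Mateo ∩ Vanya: 10:30-11:00, 13:30-14:00.
Hiro ∩ Callum ∩ Mateo ∩ Vanya ∩ Esperanza: 13:30-14:00.
No common window is at least 60 minutes long.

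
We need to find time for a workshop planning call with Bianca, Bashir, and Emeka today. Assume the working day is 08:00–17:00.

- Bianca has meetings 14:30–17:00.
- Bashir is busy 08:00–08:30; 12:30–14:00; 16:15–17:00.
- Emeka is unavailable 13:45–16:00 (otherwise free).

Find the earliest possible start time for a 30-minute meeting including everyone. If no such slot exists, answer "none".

Bianca free: 08:00-14:30 (invert busy blocks within the working day).
Bashir free: 08:30-12:30, 14:00-16:15 (invert busy blocks within the working day).
Emeka free: 08:00-13:45, 16:00-17:00 (invert busy blocks within the working day).
Bianca ∩ Bashir: 08:30-12:30, 14:00-14:30.
Bianca ∩ Bashir ∩ Emeka: 08:30-12:30.
The first common window of at least 30 minutes is 08:30-12:30, so the earliest start is 08:30.

08:30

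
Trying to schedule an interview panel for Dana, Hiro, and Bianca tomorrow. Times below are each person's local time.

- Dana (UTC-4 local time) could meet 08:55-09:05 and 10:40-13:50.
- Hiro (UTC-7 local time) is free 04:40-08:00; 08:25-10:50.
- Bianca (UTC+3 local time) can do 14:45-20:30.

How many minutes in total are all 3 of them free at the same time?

Dana in UTC: 12:55-13:05, 14:40-17:50 (add 4h to convert from UTC-4).
Hiro in UTC: 11:40-15:00, 15:25-17:50 (add 7h to convert from UTC-7).
Bianca in UTC: 11:45-17:30 (subtract 3h to convert from UTC+3).
Dana ∩ Hiro: 12:55-13:05, 14:40-15:00, 15:25-17:50.
Dana ∩ Hiro ∩ Bianca: 12:55-13:05, 14:40-15:00, 15:25-17:30.
Summing the common windows: 10 + 20 + 125 = 155 minutes.

155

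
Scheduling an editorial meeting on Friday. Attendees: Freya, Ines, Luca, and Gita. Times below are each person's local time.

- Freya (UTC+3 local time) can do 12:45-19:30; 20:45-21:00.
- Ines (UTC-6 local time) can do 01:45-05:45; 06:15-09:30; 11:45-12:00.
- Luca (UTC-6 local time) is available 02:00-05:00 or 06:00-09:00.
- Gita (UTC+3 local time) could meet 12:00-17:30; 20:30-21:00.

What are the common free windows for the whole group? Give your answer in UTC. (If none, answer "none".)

Freya in UTC: 09:45-16:30, 17:45-18:00 (subtract 3h to convert from UTC+3).
Ines in UTC: 07:45-11:45, 12:15-15:30, 17:45-18:00 (add 6h to convert from UTC-6).
Luca in UTC: 08:00-11:00, 12:00-15:00 (add 6h to convert from UTC-6).
Gita in UTC: 09:00-14:30, 17:30-18:00 (subtract 3h to convert from UTC+3).
Freya ∩ Ines: 09:45-11:45, 12:15-15:30, 17:45-18:00.
Freya ∩ Ines ∩ Luca: 09:45-11:00, 12:15-15:00.
Freya ∩ Ines ∩ Luca ∩ Gita: 09:45-11:00, 12:15-14:30.

09:45-11:00, 12:15-14:30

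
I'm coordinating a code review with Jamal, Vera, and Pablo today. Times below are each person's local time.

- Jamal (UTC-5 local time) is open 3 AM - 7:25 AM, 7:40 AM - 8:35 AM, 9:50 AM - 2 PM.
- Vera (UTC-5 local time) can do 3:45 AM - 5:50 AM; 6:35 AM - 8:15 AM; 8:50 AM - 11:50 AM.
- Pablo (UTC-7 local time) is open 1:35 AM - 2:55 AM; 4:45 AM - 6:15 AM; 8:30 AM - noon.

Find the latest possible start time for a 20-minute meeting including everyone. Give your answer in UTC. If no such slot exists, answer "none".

16:30

Jamal in UTC: 08:00-12:25, 12:40-13:35, 14:50-19:00 (add 5h to convert from UTC-5).
Vera in UTC: 08:45-10:50, 11:35-13:15, 13:50-16:50 (add 5h to convert from UTC-5).
Pablo in UTC: 08:35-09:55, 11:45-13:15, 15:30-19:00 (add 7h to convert from UTC-7).
Jamal ∩ Vera: 08:45-10:50, 11:35-12:25, 12:40-13:15, 14:50-16:50.
Jamal ∩ Vera ∩ Pablo: 08:45-09:55, 11:45-12:25, 12:40-13:15, 15:30-16:50.
The last common window of at least 20 minutes is 15:30-16:50; a 20-minute meeting can start as late as 16:30 and still end by 16:50.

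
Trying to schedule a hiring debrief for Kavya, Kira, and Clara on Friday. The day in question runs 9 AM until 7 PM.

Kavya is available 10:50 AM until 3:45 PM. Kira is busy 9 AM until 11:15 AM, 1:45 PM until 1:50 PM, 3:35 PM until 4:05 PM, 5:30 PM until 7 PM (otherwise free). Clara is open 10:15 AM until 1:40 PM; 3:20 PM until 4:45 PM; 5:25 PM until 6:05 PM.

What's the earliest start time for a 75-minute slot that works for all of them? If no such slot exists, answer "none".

11:15

Kavya free: 10:50-15:45.
Kira free: 11:15-13:45, 13:50-15:35, 16:05-17:30 (invert busy blocks within the working day).
Clara free: 10:15-13:40, 15:20-16:45, 17:25-18:05.
Kavya ∩ Kira: 11:15-13:45, 13:50-15:35.
Kavya ∩ Kira ∩ Clara: 11:15-13:40, 15:20-15:35.
The first common window of at least 75 minutes is 11:15-13:40, so the earliest start is 11:15.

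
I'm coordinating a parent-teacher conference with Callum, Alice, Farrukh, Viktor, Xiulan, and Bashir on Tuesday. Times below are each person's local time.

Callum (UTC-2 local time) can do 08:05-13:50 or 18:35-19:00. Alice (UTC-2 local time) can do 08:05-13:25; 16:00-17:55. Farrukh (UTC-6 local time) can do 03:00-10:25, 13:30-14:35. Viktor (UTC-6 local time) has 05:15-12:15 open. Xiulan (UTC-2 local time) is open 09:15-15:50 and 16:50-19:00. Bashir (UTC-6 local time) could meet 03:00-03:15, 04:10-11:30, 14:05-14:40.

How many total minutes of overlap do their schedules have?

Callum in UTC: 10:05-15:50, 20:35-21:00 (add 2h to convert from UTC-2).
Alice in UTC: 10:05-15:25, 18:00-19:55 (add 2h to convert from UTC-2).
Farrukh in UTC: 09:00-16:25, 19:30-20:35 (add 6h to convert from UTC-6).
Viktor in UTC: 11:15-18:15 (add 6h to convert from UTC-6).
Xiulan in UTC: 11:15-17:50, 18:50-21:00 (add 2h to convert from UTC-2).
Bashir in UTC: 09:00-09:15, 10:10-17:30, 20:05-20:40 (add 6h to convert from UTC-6).
Callum ∩ Alice: 10:05-15:25.
Callum ∩ Alice ∩ Farrukh: 10:05-15:25.
Callum ∩ Alice ∩ Farrukh ∩ Viktor: 11:15-15:25.
Callum ∩ Alice ∩ Farrukh ∩ Viktor ∩ Xiulan: 11:15-15:25.
Callum ∩ Alice ∩ Farrukh ∩ Viktor ∩ Xiulan ∩ Bashir: 11:15-15:25.
Those are the intersection windows.
That's a single block of 250 minutes.

250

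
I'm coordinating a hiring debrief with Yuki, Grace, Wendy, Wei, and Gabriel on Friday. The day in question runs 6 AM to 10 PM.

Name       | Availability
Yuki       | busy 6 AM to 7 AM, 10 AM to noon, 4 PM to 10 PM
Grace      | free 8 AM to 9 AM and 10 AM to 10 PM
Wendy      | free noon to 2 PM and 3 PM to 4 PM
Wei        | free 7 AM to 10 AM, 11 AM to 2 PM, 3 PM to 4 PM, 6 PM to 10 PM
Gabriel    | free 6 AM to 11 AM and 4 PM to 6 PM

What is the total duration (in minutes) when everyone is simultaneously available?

Yuki free: 07:00-10:00, 12:00-16:00 (invert busy blocks within the working day).
Grace free: 08:00-09:00, 10:00-22:00.
Wendy free: 12:00-14:00, 15:00-16:00.
Wei free: 07:00-10:00, 11:00-14:00, 15:00-16:00, 18:00-22:00.
Gabriel free: 06:00-11:00, 16:00-18:00.
Yuki ∩ Grace: 08:00-09:00, 12:00-16:00.
Yuki ∩ Grace ∩ Wendy: 12:00-14:00, 15:00-16:00.
Yuki ∩ Grace ∩ Wendy ∩ Wei: 12:00-14:00, 15:00-16:00.
Yuki ∩ Grace ∩ Wendy ∩ Wei ∩ Gabriel: ∅.
There is no time when everyone is free.
There is no common window, so the total is 0 minutes.

0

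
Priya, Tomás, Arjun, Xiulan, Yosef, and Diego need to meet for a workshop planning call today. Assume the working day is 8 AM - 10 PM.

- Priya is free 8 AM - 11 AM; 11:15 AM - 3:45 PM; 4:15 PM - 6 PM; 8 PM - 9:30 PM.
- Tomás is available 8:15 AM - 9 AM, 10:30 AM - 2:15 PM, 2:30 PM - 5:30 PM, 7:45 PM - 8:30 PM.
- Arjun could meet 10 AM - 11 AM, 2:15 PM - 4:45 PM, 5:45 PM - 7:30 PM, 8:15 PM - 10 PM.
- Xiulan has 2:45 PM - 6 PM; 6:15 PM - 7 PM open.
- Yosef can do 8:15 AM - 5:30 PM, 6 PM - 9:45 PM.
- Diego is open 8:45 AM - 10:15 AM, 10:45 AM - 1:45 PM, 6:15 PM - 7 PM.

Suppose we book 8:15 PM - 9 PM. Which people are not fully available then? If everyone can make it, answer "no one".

Priya: free for 20:15-21:00. Tomás: not fully free for 20:15-21:00. Arjun: free for 20:15-21:00. Xiulan: not fully free for 20:15-21:00. Yosef: free for 20:15-21:00. Diego: not fully free for 20:15-21:00.

Diego, Tomás, Xiulan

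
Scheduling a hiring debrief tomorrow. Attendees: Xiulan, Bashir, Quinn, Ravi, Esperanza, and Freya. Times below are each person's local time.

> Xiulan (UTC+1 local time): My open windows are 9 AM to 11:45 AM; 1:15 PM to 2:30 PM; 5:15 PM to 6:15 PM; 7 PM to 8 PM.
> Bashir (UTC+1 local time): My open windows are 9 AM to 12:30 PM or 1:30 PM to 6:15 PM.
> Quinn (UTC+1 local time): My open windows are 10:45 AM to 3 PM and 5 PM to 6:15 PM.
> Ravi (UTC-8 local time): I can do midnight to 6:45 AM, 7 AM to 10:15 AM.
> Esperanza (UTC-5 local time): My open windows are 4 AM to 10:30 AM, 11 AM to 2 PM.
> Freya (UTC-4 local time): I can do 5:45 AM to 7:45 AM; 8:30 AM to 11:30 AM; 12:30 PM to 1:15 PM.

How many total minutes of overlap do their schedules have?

165

Xiulan in UTC: 08:00-10:45, 12:15-13:30, 16:15-17:15, 18:00-19:00 (subtract 1h to convert from UTC+1).
Bashir in UTC: 08:00-11:30, 12:30-17:15 (subtract 1h to convert from UTC+1).
Quinn in UTC: 09:45-14:00, 16:00-17:15 (subtract 1h to convert from UTC+1).
Ravi in UTC: 08:00-14:45, 15:00-18:15 (add 8h to convert from UTC-8).
Esperanza in UTC: 09:00-15:30, 16:00-19:00 (add 5h to convert from UTC-5).
Freya in UTC: 09:45-11:45, 12:30-15:30, 16:30-17:15 (add 4h to convert from UTC-4).
Xiulan ∩ Bashir: 08:00-10:45, 12:30-13:30, 16:15-17:15.
Xiulan ∩ Bashir ∩ Quinn: 09:45-10:45, 12:30-13:30, 16:15-17:15.
Xiulan ∩ Bashir ∩ Quinn ∩ Ravi: 09:45-10:45, 12:30-13:30, 16:15-17:15.
Xiulan ∩ Bashir ∩ Quinn ∩ Ravi ∩ Esperanza: 09:45-10:45, 12:30-13:30, 16:15-17:15.
Xiulan ∩ Bashir ∩ Quinn ∩ Ravi ∩ Esperanza ∩ Freya: 09:45-10:45, 12:30-13:30, 16:30-17:15.
So the common availability across everyone is 09:45-10:45, 12:30-13:30, 16:30-17:15.
Summing the common windows: 60 + 60 + 45 = 165 minutes.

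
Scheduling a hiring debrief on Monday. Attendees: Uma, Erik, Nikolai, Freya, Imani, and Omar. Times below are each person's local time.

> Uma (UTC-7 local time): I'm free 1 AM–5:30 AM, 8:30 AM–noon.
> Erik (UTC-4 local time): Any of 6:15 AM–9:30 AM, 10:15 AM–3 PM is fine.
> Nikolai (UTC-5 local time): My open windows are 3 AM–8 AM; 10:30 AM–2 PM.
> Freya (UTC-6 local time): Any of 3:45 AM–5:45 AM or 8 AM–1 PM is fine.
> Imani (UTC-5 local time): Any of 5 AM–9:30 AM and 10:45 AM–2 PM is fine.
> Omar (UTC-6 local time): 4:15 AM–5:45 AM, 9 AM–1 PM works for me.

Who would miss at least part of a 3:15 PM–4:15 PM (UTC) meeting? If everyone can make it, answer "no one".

Imani, Nikolai, Uma

Uma in UTC: 08:00-12:30, 15:30-19:00 (add 7h to convert from UTC-7).
Erik in UTC: 10:15-13:30, 14:15-19:00 (add 4h to convert from UTC-4).
Nikolai in UTC: 08:00-13:00, 15:30-19:00 (add 5h to convert from UTC-5).
Freya in UTC: 09:45-11:45, 14:00-19:00 (add 6h to convert from UTC-6).
Imani in UTC: 10:00-14:30, 15:45-19:00 (add 5h to convert from UTC-5).
Omar in UTC: 10:15-11:45, 15:00-19:00 (add 6h to convert from UTC-6).
Uma: not fully free for 15:15-16:15. Erik: free for 15:15-16:15. Nikolai: not fully free for 15:15-16:15. Freya: free for 15:15-16:15. Imani: not fully free for 15:15-16:15. Omar: free for 15:15-16:15.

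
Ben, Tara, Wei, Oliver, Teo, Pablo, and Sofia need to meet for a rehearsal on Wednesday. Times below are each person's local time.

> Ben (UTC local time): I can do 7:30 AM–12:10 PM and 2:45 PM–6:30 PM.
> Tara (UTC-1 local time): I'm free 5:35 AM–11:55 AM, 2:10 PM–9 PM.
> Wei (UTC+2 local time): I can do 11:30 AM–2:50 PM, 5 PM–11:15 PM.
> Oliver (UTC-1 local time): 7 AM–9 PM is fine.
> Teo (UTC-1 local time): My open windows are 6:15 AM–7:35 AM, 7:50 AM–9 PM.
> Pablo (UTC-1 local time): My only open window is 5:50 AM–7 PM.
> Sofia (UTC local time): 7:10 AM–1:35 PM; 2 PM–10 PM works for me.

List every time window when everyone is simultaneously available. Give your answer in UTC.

09:30-12:10, 15:10-18:30

Ben in UTC: 07:30-12:10, 14:45-18:30.
Tara in UTC: 06:35-12:55, 15:10-22:00 (add 1h to convert from UTC-1).
Wei in UTC: 09:30-12:50, 15:00-21:15 (subtract 2h to convert from UTC+2).
Oliver in UTC: 08:00-22:00 (add 1h to convert from UTC-1).
Teo in UTC: 07:15-08:35, 08:50-22:00 (add 1h to convert from UTC-1).
Pablo in UTC: 06:50-20:00 (add 1h to convert from UTC-1).
Sofia in UTC: 07:10-13:35, 14:00-22:00.
Ben ∩ Tara: 07:30-12:10, 15:10-18:30.
Ben ∩ Tara ∩ Wei: 09:30-12:10, 15:10-18:30.
Ben ∩ Tara ∩ Wei ∩ Oliver: 09:30-12:10, 15:10-18:30.
Ben ∩ Tara ∩ Wei ∩ Oliver ∩ Teo: 09:30-12:10, 15:10-18:30.
Ben ∩ Tara ∩ Wei ∩ Oliver ∩ Teo ∩ Pablo: 09:30-12:10, 15:10-18:30.
Ben ∩ Tara ∩ Wei ∩ Oliver ∩ Teo ∩ Pablo ∩ Sofia: 09:30-12:10, 15:10-18:30.
Those are the intersection windows.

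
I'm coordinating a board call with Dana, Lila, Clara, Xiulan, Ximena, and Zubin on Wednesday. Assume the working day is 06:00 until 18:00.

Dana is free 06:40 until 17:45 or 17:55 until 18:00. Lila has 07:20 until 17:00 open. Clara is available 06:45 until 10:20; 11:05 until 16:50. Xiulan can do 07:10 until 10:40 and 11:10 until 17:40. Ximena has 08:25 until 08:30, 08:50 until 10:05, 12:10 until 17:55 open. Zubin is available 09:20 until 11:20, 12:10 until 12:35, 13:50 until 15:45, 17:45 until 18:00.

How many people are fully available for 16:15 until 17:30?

3

Dana, Xiulan, and Ximena can make the full 16:15-17:30 slot — that's 3.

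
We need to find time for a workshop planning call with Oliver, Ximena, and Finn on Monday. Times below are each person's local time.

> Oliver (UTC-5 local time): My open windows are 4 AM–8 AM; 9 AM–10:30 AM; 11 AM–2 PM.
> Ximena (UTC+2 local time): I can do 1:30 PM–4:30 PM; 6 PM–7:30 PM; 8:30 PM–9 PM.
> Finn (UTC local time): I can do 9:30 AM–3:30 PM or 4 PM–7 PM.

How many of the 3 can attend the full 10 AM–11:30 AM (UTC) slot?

Oliver in UTC: 09:00-13:00, 14:00-15:30, 16:00-19:00 (add 5h to convert from UTC-5).
Ximena in UTC: 11:30-14:30, 16:00-17:30, 18:30-19:00 (subtract 2h to convert from UTC+2).
Finn in UTC: 09:30-15:30, 16:00-19:00.
Oliver and Finn can make the full 10:00-11:30 slot — that's 2.

2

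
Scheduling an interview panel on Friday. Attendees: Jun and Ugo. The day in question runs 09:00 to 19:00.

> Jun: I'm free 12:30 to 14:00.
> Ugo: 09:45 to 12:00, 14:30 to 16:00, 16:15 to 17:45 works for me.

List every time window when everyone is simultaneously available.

none

Jun ∩ Ugo: ∅.
There is no time when everyone is free.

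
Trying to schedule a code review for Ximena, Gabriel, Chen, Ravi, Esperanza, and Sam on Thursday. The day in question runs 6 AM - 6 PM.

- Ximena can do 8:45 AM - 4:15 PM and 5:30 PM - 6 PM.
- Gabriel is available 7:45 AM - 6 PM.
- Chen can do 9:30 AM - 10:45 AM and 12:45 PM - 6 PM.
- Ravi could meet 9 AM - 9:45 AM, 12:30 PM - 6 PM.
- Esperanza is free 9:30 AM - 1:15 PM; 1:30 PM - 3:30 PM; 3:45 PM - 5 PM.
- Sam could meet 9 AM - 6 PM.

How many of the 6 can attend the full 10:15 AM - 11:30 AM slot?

Ximena, Gabriel, Esperanza, and Sam can make the full 10:15-11:30 slot — that's 4.

4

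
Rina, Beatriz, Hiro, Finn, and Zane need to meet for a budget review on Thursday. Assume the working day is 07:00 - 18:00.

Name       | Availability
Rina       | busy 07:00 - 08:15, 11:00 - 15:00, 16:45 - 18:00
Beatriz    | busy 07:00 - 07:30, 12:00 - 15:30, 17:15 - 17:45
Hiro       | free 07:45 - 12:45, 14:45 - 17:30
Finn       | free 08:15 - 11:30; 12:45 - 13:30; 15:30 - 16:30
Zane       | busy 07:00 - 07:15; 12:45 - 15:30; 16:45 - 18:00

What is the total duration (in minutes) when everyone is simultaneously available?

225

Rina free: 08:15-11:00, 15:00-16:45 (invert busy blocks within the working day).
Beatriz free: 07:30-12:00, 15:30-17:15, 17:45-18:00 (invert busy blocks within the working day).
Hiro free: 07:45-12:45, 14:45-17:30.
Finn free: 08:15-11:30, 12:45-13:30, 15:30-16:30.
Zane free: 07:15-12:45, 15:30-16:45 (invert busy blocks within the working day).
Rina ∩ Beatriz: 08:15-11:00, 15:30-16:45.
Rina ∩ Beatriz ∩ Hiro: 08:15-11:00, 15:30-16:45.
Rina ∩ Beatriz ∩ Hiro ∩ Finn: 08:15-11:00, 15:30-16:30.
Rina ∩ Beatriz ∩ Hiro ∩ Finn ∩ Zane: 08:15-11:00, 15:30-16:30.
Those are the intersection windows.
Summing the common windows: 165 + 60 = 225 minutes.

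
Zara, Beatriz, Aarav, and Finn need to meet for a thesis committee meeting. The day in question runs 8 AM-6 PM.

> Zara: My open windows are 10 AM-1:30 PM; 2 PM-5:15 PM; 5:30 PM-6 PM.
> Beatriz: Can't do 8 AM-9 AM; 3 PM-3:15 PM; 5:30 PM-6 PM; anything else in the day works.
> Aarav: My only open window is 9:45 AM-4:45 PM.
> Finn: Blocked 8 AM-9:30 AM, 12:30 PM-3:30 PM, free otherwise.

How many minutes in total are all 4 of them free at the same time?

Zara free: 10:00-13:30, 14:00-17:15, 17:30-18:00.
Beatriz free: 09:00-15:00, 15:15-17:30 (invert busy blocks within the working day).
Aarav free: 09:45-16:45.
Finn free: 09:30-12:30, 15:30-18:00 (invert busy blocks within the working day).
Zara ∩ Beatriz: 10:00-13:30, 14:00-15:00, 15:15-17:15.
Zara ∩ Beatriz ∩ Aarav: 10:00-13:30, 14:00-15:00, 15:15-16:45.
Zara ∩ Beatriz ∩ Aarav ∩ Finn: 10:00-12:30, 15:30-16:45.
Summing the common windows: 150 + 75 = 225 minutes.

225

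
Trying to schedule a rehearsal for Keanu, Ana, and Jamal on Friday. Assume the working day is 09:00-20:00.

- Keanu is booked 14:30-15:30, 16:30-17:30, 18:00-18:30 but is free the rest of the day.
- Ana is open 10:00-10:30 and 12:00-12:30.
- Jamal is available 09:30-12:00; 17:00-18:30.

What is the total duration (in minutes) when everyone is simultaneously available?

30

Keanu free: 09:00-14:30, 15:30-16:30, 17:30-18:00, 18:30-20:00 (invert busy blocks within the working day).
Ana free: 10:00-10:30, 12:00-12:30.
Jamal free: 09:30-12:00, 17:00-18:30.
Keanu ∩ Ana: 10:00-10:30, 12:00-12:30.
Keanu ∩ Ana ∩ Jamal: 10:00-10:30.
That's a single block of 30 minutes.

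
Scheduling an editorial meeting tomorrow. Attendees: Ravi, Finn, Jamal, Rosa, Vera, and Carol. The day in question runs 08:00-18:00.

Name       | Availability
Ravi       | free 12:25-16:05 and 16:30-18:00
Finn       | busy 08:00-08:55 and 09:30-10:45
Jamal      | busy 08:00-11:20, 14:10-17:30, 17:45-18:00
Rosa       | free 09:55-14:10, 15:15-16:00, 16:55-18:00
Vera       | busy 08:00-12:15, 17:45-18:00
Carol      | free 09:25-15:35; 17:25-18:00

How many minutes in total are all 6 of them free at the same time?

Ravi free: 12:25-16:05, 16:30-18:00.
Finn free: 08:55-09:30, 10:45-18:00 (invert busy blocks within the working day).
Jamal free: 11:20-14:10, 17:30-17:45 (invert busy blocks within the working day).
Rosa free: 09:55-14:10, 15:15-16:00, 16:55-18:00.
Vera free: 12:15-17:45 (invert busy blocks within the working day).
Carol free: 09:25-15:35, 17:25-18:00.
Ravi ∩ Finn: 12:25-16:05, 16:30-18:00.
Ravi ∩ Finn ∩ Jamal: 12:25-14:10, 17:30-17:45.
Ravi ∩ Finn ∩ Jamal ∩ Rosa: 12:25-14:10, 17:30-17:45.
Ravi ∩ Finn ∩ Jamal ∩ Rosa ∩ Vera: 12:25-14:10, 17:30-17:45.
Ravi ∩ Finn ∩ Jamal ∩ Rosa ∩ Vera ∩ Carol: 12:25-14:10, 17:30-17:45.
Summing the common windows: 105 + 15 = 120 minutes.

120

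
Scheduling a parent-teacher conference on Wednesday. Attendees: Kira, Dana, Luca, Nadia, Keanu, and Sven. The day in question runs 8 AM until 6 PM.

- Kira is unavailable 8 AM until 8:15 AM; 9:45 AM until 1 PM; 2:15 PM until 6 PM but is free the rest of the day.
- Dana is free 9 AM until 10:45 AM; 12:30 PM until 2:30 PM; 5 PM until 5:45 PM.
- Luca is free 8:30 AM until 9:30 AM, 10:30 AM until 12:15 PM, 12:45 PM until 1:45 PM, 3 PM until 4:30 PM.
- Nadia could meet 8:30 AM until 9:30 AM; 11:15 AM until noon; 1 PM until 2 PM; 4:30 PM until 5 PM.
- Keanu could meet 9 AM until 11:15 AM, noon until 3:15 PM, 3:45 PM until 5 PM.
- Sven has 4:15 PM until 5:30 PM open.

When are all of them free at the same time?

none

Kira free: 08:15-09:45, 13:00-14:15 (invert busy blocks within the working day).
Dana free: 09:00-10:45, 12:30-14:30, 17:00-17:45.
Luca free: 08:30-09:30, 10:30-12:15, 12:45-13:45, 15:00-16:30.
Nadia free: 08:30-09:30, 11:15-12:00, 13:00-14:00, 16:30-17:00.
Keanu free: 09:00-11:15, 12:00-15:15, 15:45-17:00.
Sven free: 16:15-17:30.
Kira ∩ Dana: 09:00-09:45, 13:00-14:15.
Kira ∩ Dana ∩ Luca: 09:00-09:30, 13:00-13:45.
Kira ∩ Dana ∩ Luca ∩ Nadia: 09:00-09:30, 13:00-13:45.
Kira ∩ Dana ∩ Luca ∩ Nadia ∩ Keanu: 09:00-09:30, 13:00-13:45.
Kira ∩ Dana ∩ Luca ∩ Nadia ∩ Keanu ∩ Sven: ∅.
There is no time when everyone is free.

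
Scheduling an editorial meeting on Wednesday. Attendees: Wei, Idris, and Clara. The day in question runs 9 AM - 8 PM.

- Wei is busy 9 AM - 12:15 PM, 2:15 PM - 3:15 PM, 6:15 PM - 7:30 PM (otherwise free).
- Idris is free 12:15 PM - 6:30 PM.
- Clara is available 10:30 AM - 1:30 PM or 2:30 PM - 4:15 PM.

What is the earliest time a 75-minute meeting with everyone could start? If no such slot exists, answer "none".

12:15

Wei free: 12:15-14:15, 15:15-18:15, 19:30-20:00 (invert busy blocks within the working day).
Idris free: 12:15-18:30.
Clara free: 10:30-13:30, 14:30-16:15.
Wei ∩ Idris: 12:15-14:15, 15:15-18:15.
Wei ∩ Idris ∩ Clara: 12:15-13:30, 15:15-16:15.
The first common window of at least 75 minutes is 12:15-13:30, so the earliest start is 12:15.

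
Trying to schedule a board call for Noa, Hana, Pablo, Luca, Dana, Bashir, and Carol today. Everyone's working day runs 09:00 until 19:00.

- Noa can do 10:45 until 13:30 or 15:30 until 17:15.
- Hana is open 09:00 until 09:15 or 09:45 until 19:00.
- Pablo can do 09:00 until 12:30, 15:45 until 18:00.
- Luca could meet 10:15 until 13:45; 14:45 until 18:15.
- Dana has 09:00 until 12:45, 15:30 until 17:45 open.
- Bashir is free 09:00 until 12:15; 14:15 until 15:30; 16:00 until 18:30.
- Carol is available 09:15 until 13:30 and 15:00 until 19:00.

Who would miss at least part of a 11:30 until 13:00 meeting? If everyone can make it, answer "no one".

Noa: free for 11:30-13:00. Hana: free for 11:30-13:00. Pablo: not fully free for 11:30-13:00. Luca: free for 11:30-13:00. Dana: not fully free for 11:30-13:00. Bashir: not fully free for 11:30-13:00. Carol: free for 11:30-13:00.

Bashir, Dana, Pablo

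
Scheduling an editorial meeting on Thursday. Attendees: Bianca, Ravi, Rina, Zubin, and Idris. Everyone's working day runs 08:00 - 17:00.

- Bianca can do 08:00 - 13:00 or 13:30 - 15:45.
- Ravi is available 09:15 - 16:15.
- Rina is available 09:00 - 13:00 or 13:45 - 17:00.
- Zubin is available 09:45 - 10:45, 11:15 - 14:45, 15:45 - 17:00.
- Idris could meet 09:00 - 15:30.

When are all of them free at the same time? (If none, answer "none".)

09:45-10:45, 11:15-13:00, 13:45-14:45

Bianca ∩ Ravi: 09:15-13:00, 13:30-15:45.
Bianca ∩ Ravi ∩ Rina: 09:15-13:00, 13:45-15:45.
Bianca ∩ Ravi ∩ Rina ∩ Zubin: 09:45-10:45, 11:15-13:00, 13:45-14:45.
Bianca ∩ Ravi ∩ Rina ∩ Zubin ∩ Idris: 09:45-10:45, 11:15-13:00, 13:45-14:45.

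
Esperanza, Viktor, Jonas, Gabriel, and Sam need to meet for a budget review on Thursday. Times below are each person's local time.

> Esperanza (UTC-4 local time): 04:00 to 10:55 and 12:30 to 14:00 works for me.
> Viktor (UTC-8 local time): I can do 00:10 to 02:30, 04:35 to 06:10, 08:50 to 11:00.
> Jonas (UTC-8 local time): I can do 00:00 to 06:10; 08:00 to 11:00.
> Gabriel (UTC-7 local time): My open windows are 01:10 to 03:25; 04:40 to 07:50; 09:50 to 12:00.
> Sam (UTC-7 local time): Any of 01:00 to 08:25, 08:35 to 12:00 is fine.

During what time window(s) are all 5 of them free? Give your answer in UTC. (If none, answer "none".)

08:10-10:25, 12:35-14:10, 16:50-18:00

Esperanza in UTC: 08:00-14:55, 16:30-18:00 (add 4h to convert from UTC-4).
Viktor in UTC: 08:10-10:30, 12:35-14:10, 16:50-19:00 (add 8h to convert from UTC-8).
Jonas in UTC: 08:00-14:10, 16:00-19:00 (add 8h to convert from UTC-8).
Gabriel in UTC: 08:10-10:25, 11:40-14:50, 16:50-19:00 (add 7h to convert from UTC-7).
Sam in UTC: 08:00-15:25, 15:35-19:00 (add 7h to convert from UTC-7).
Esperanza ∩ Viktor: 08:10-10:30, 12:35-14:10, 16:50-18:00.
Esperanza ∩ Viktor ∩ Jonas: 08:10-10:30, 12:35-14:10, 16:50-18:00.
Esperanza ∩ Viktor ∩ Jonas ∩ Gabriel: 08:10-10:25, 12:35-14:10, 16:50-18:00.
Esperanza ∩ Viktor ∩ Jonas ∩ Gabriel ∩ Sam: 08:10-10:25, 12:35-14:10, 16:50-18:00.
Those are the intersection windows.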